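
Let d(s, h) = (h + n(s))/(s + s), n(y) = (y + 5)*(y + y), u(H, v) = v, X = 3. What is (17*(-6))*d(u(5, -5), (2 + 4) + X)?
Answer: 459/5 ≈ 91.800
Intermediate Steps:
n(y) = 2*y*(5 + y) (n(y) = (5 + y)*(2*y) = 2*y*(5 + y))
d(s, h) = (h + 2*s*(5 + s))/(2*s) (d(s, h) = (h + 2*s*(5 + s))/(s + s) = (h + 2*s*(5 + s))/((2*s)) = (h + 2*s*(5 + s))*(1/(2*s)) = (h + 2*s*(5 + s))/(2*s))
(17*(-6))*d(u(5, -5), (2 + 4) + X) = (17*(-6))*(5 - 5 + (½)*((2 + 4) + 3)/(-5)) = -102*(5 - 5 + (½)*(6 + 3)*(-⅕)) = -102*(5 - 5 + (½)*9*(-⅕)) = -102*(5 - 5 - 9/10) = -102*(-9/10) = 459/5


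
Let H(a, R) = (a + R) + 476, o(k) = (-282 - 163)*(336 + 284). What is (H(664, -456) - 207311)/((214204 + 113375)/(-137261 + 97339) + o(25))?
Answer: 8248963094/11014807379 ≈ 0.74890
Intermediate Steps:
o(k) = -275900 (o(k) = -445*620 = -275900)
H(a, R) = 476 + R + a (H(a, R) = (R + a) + 476 = 476 + R + a)
(H(664, -456) - 207311)/((214204 + 113375)/(-137261 + 97339) + o(25)) = ((476 - 456 + 664) - 207311)/((214204 + 113375)/(-137261 + 97339) - 275900) = (684 - 207311)/(327579/(-39922) - 275900) = -206627/(327579*(-1/39922) - 275900) = -206627/(-327579/39922 - 275900) = -206627/(-11014807379/39922) = -206627*(-39922/11014807379) = 8248963094/11014807379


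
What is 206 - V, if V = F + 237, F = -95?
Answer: 64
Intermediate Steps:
V = 142 (V = -95 + 237 = 142)
206 - V = 206 - 1*142 = 206 - 142 = 64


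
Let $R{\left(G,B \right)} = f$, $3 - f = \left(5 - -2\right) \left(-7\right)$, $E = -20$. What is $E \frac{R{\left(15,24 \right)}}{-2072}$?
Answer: $\frac{130}{259} \approx 0.50193$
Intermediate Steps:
$f = 52$ ($f = 3 - \left(5 - -2\right) \left(-7\right) = 3 - \left(5 + 2\right) \left(-7\right) = 3 - 7 \left(-7\right) = 3 - -49 = 3 + 49 = 52$)
$R{\left(G,B \right)} = 52$
$E \frac{R{\left(15,24 \right)}}{-2072} = - 20 \frac{52}{-2072} = - 20 \cdot 52 \left(- \frac{1}{2072}\right) = \left(-20\right) \left(- \frac{13}{518}\right) = \frac{130}{259}$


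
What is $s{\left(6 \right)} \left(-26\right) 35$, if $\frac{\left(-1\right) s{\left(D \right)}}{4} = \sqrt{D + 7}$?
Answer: $3640 \sqrt{13} \approx 13124.0$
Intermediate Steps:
$s{\left(D \right)} = - 4 \sqrt{7 + D}$ ($s{\left(D \right)} = - 4 \sqrt{D + 7} = - 4 \sqrt{7 + D}$)
$s{\left(6 \right)} \left(-26\right) 35 = - 4 \sqrt{7 + 6} \left(-26\right) 35 = - 4 \sqrt{13} \left(-26\right) 35 = 104 \sqrt{13} \cdot 35 = 3640 \sqrt{13}$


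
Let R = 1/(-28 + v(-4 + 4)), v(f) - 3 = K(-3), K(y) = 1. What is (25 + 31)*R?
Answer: -7/3 ≈ -2.3333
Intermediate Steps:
v(f) = 4 (v(f) = 3 + 1 = 4)
R = -1/24 (R = 1/(-28 + 4) = 1/(-24) = -1/24 ≈ -0.041667)
(25 + 31)*R = (25 + 31)*(-1/24) = 56*(-1/24) = -7/3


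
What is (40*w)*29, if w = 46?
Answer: 53360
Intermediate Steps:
(40*w)*29 = (40*46)*29 = 1840*29 = 53360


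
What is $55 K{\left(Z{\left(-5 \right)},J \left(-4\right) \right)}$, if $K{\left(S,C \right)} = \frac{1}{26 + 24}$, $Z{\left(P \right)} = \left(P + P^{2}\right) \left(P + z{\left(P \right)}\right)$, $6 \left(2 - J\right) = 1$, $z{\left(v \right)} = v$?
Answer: $\frac{11}{10} \approx 1.1$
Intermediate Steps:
$J = \frac{11}{6}$ ($J = 2 - \frac{1}{6} = \frac{11}{6} \approx 1.8333$)
$Z{\left(P \right)} = 2 P \left(P + P^{2}\right)$ ($Z{\left(P \right)} = \left(P + P^{2}\right) \left(P + P\right) = \left(P + P^{2}\right) 2 P = 2 P \left(P + P^{2}\right)$)
$K{\left(S,C \right)} = \frac{1}{50}$
$55 K{\left(Z{\left(-5 \right)},J \left(-4\right) \right)} = 55 \cdot \frac{1}{50} = \frac{11}{10}$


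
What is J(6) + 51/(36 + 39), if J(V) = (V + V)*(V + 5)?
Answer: 3317/25 ≈ 132.68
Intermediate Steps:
J(V) = 2*V*(5 + V) (J(V) = (2*V)*(5 + V) = 2*V*(5 + V))
J(6) + 51/(36 + 39) = 2*6*(5 + 6) + 51/(36 + 39) = 2*6*11 + 51/75 = 132 + 51*(1/75) = 132 + 17/25 = 3317/25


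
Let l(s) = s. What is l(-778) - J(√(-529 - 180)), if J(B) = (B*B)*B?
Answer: -778 + 709*I*√709 ≈ -778.0 + 18879.0*I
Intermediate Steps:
J(B) = B³ (J(B) = B²*B = B³)
l(-778) - J(√(-529 - 180)) = -778 - (√(-529 - 180))³ = -778 - (√(-709))³ = -778 - (I*√709)³ = -778 - (-709)*I*√709 = -778 + 709*I*√709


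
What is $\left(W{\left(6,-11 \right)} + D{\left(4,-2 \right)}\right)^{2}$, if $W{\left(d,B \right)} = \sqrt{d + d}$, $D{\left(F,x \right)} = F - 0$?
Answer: $28 + 16 \sqrt{3} \approx 55.713$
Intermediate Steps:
$D{\left(F,x \right)} = F$ ($D{\left(F,x \right)} = F + 0 = F$)
$W{\left(d,B \right)} = \sqrt{2} \sqrt{d}$ ($W{\left(d,B \right)} = \sqrt{2 d} = \sqrt{2} \sqrt{d}$)
$\left(W{\left(6,-11 \right)} + D{\left(4,-2 \right)}\right)^{2} = \left(\sqrt{2} \sqrt{6} + 4\right)^{2} = \left(2 \sqrt{3} + 4\right)^{2} = \left(4 + 2 \sqrt{3}\right)^{2}$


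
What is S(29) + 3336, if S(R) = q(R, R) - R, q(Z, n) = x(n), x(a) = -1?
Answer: 3306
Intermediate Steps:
q(Z, n) = -1
S(R) = -1 - R
S(29) + 3336 = (-1 - 1*29) + 3336 = (-1 - 29) + 3336 = -30 + 3336 = 3306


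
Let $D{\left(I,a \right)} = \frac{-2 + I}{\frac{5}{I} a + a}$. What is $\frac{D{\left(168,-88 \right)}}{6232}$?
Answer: $- \frac{1743}{5929748} \approx -0.00029394$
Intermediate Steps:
$D{\left(I,a \right)} = \frac{-2 + I}{a + \frac{5 a}{I}}$ ($D{\left(I,a \right)} = \frac{-2 + I}{\frac{5 a}{I} + a} = \frac{-2 + I}{a + \frac{5 a}{I}}$)
$\frac{D{\left(168,-88 \right)}}{6232} = \frac{168 \frac{1}{-88} \frac{1}{5 + 168} \left(-2 + 168\right)}{6232} = 168 \left(- \frac{1}{88}\right) \frac{1}{173} \cdot 166 \cdot \frac{1}{6232} = \left(- \frac{3486}{1903}\right) \frac{1}{6232} = - \frac{1743}{5929748}$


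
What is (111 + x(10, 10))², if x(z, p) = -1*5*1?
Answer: 11236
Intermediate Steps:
x(z, p) = -5 (x(z, p) = -5*1 = -5)
(111 + x(10, 10))² = (111 - 5)² = 106² = 11236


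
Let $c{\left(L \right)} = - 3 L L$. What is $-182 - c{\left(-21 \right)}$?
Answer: $1141$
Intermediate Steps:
$c{\left(L \right)} = - 3 L^{2}$
$-182 - c{\left(-21 \right)} = -182 - - 3 \left(-21\right)^{2} = -182 - \left(-3\right) 441 = -182 - -1323 = -182 + 1323 = 1141$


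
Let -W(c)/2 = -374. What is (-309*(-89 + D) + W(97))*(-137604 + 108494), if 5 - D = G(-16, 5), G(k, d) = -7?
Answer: -714388510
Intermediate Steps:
D = 12 (D = 5 - 1*(-7) = 5 + 7 = 12)
W(c) = 748 (W(c) = -2*(-374) = 748)
(-309*(-89 + D) + W(97))*(-137604 + 108494) = (-309*(-89 + 12) + 748)*(-137604 + 108494) = (-309*(-77) + 748)*(-29110) = (23793 + 748)*(-29110) = 24541*(-29110) = -714388510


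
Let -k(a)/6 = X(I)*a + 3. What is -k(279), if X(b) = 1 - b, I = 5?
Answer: -6678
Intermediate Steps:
k(a) = -18 + 24*a (k(a) = -6*((1 - 1*5)*a + 3) = -6*((1 - 5)*a + 3) = -6*(-4*a + 3) = -6*(3 - 4*a) = -18 + 24*a)
-k(279) = -(-18 + 24*279) = -(-18 + 6696) = -1*6678 = -6678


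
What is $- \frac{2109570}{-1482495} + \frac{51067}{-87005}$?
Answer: $\frac{7189104379}{8598965165} \approx 0.83604$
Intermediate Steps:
$- \frac{2109570}{-1482495} + \frac{51067}{-87005} = \left(-2109570\right) \left(- \frac{1}{1482495}\right) + 51067 \left(- \frac{1}{87005}\right) = \frac{140638}{98833} - \frac{51067}{87005} = \frac{7189104379}{8598965165}$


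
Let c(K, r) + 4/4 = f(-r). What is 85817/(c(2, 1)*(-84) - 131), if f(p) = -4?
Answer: 85817/289 ≈ 296.94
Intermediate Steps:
c(K, r) = -5 (c(K, r) = -1 - 4 = -5)
85817/(c(2, 1)*(-84) - 131) = 85817/(-5*(-84) - 131) = 85817/(420 - 131) = 85817/289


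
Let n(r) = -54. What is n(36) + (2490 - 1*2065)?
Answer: 371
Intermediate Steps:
n(36) + (2490 - 1*2065) = -54 + (2490 - 1*2065) = -54 + (2490 - 2065) = -54 + 425 = 371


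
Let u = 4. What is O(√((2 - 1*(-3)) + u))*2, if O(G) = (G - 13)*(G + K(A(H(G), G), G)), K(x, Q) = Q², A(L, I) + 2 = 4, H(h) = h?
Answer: -240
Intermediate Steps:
A(L, I) = 2 (A(L, I) = -2 + 4 = 2)
O(G) = (-13 + G)*(G + G²) (O(G) = (G - 13)*(G + G²) = (-13 + G)*(G + G²))
O(√((2 - 1*(-3)) + u))*2 = (√((2 - 1*(-3)) + 4)*(-13 + (√((2 - 1*(-3)) + 4))² - 12*√((2 - 1*(-3)) + 4)))*2 = (√((2 + 3) + 4)*(-13 + (√((2 + 3) + 4))² - 12*√((2 + 3) + 4)))*2 = (√(5 + 4)*(-13 + (√(5 + 4))² - 12*√(5 + 4)))*2 = (√9*(-13 + (√9)² - 12*√9))*2 = (3*(-13 + 3² - 12*3))*2 = (3*(-13 + 9 - 36))*2 = (3*(-40))*2 = -120*2 = -240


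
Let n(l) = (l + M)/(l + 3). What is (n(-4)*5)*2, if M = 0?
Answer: 40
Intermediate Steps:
n(l) = l/(3 + l) (n(l) = (l + 0)/(l + 3) = l/(3 + l))
(n(-4)*5)*2 = (-4/(3 - 4)*5)*2 = (-4/(-1)*5)*2 = (-4*(-1)*5)*2 = (4*5)*2 = 20*2 = 40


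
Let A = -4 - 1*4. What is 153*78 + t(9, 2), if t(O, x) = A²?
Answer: 11998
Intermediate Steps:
A = -8 (A = -4 - 4 = -8)
t(O, x) = 64 (t(O, x) = (-8)² = 64)
153*78 + t(9, 2) = 153*78 + 64 = 11934 + 64 = 11998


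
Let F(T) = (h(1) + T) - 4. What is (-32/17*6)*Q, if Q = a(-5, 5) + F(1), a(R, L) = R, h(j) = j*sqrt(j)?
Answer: 1344/17 ≈ 79.059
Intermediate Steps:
h(j) = j**(3/2)
F(T) = -3 + T (F(T) = (1**(3/2) + T) - 4 = (1 + T) - 4 = -3 + T)
Q = -7 (Q = -5 + (-3 + 1) = -5 - 2 = -7)
(-32/17*6)*Q = (-32/17*6)*(-7) = (-32*1/17*6)*(-7) = -32/17*6*(-7) = -192/17*(-7) = 1344/17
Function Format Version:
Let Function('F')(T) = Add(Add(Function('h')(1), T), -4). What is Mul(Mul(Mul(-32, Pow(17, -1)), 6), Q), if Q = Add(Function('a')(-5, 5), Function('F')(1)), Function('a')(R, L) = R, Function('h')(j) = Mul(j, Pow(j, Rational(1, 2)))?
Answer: Rational(1344, 17) ≈ 79.059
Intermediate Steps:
Function('h')(j) = Pow(j, Rational(3, 2))
Function('F')(T) = Add(-3, T) (Function('F')(T) = Add(Add(Pow(1, Rational(3, 2)), T), -4) = Add(Add(1, T), -4) = Add(-3, T))
Q = -7 (Q = Add(-5, Add(-3, 1)) = Add(-5, -2) = -7)
Mul(Mul(Mul(-32, Pow(17, -1)), 6), Q) = Mul(Mul(Mul(-32, Pow(17, -1)), 6), -7) = Mul(Mul(Mul(-32, Rational(1, 17)), 6), -7) = Mul(Mul(Rational(-32, 17), 6), -7) = Mul(Rational(-192, 17), -7) = Rational(1344, 17)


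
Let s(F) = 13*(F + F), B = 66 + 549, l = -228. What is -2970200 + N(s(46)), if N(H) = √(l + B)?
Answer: -2970200 + 3*√43 ≈ -2.9702e+6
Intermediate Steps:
B = 615
s(F) = 26*F (s(F) = 13*(2*F) = 26*F)
N(H) = 3*√43 (N(H) = √(-228 + 615) = √387 = 3*√43)
-2970200 + N(s(46)) = -2970200 + 3*√43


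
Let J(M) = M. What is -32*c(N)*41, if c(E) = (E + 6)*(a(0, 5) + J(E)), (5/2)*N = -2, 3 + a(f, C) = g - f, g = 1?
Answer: 477568/25 ≈ 19103.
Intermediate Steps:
a(f, C) = -2 - f (a(f, C) = -3 + (1 - f) = -2 - f)
N = -⅘ (N = (⅖)*(-2) = -⅘ ≈ -0.80000)
c(E) = (-2 + E)*(6 + E) (c(E) = (E + 6)*((-2 - 1*0) + E) = (6 + E)*((-2 + 0) + E) = (6 + E)*(-2 + E) = (-2 + E)*(6 + E))
-32*c(N)*41 = -32*(-12 + (-⅘)² + 4*(-⅘))*41 = -32*(-12 + 16/25 - 16/5)*41 = -32*(-364/25)*41 = (11648/25)*41 = 477568/25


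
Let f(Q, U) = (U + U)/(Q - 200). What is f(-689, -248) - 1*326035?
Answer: -289844619/889 ≈ -3.2603e+5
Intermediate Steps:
f(Q, U) = 2*U/(-200 + Q) (f(Q, U) = (2*U)/(-200 + Q) = 2*U/(-200 + Q))
f(-689, -248) - 1*326035 = 2*(-248)/(-200 - 689) - 1*326035 = 2*(-248)/(-889) - 326035 = 2*(-248)*(-1/889) - 326035 = 496/889 - 326035 = -289844619/889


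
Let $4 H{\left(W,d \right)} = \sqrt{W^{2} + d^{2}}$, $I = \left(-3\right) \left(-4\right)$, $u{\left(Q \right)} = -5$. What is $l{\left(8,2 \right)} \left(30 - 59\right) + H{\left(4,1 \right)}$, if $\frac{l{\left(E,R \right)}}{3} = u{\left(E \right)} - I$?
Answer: $1479 + \frac{\sqrt{17}}{4} \approx 1480.0$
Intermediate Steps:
$I = 12$
$H{\left(W,d \right)} = \frac{\sqrt{W^{2} + d^{2}}}{4}$
$l{\left(E,R \right)} = -51$ ($l{\left(E,R \right)} = 3 \left(-5 - 12\right) = 3 \left(-17\right) = -51$)
$l{\left(8,2 \right)} \left(30 - 59\right) + H{\left(4,1 \right)} = - 51 \left(30 - 59\right) + \frac{\sqrt{4^{2} + 1^{2}}}{4} = - 51 \left(30 - 59\right) + \frac{\sqrt{16 + 1}}{4} = \left(-51\right) \left(-29\right) + \frac{\sqrt{17}}{4} = 1479 + \frac{\sqrt{17}}{4}$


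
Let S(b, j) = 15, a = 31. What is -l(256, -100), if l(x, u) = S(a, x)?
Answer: -15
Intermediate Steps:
l(x, u) = 15
-l(256, -100) = -1*15 = -15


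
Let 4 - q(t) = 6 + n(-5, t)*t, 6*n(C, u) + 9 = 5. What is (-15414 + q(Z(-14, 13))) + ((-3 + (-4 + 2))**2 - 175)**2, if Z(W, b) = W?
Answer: 21224/3 ≈ 7074.7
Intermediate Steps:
n(C, u) = -2/3 (n(C, u) = -3/2 + (1/6)*5 = -3/2 + 5/6 = -2/3)
q(t) = -2 + 2*t/3 (q(t) = 4 - (6 - 2*t/3) = 4 + (-6 + 2*t/3) = -2 + 2*t/3)
(-15414 + q(Z(-14, 13))) + ((-3 + (-4 + 2))**2 - 175)**2 = (-15414 + (-2 + (2/3)*(-14))) + ((-3 + (-4 + 2))**2 - 175)**2 = (-15414 + (-2 - 28/3)) + ((-3 - 2)**2 - 175)**2 = (-15414 - 34/3) + ((-5)**2 - 175)**2 = -46276/3 + (25 - 175)**2 = -46276/3 + (-150)**2 = -46276/3 + 22500 = 21224/3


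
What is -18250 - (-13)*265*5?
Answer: -1025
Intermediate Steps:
-18250 - (-13)*265*5 = -18250 - (-13)*1325 = -18250 - 1*(-17225) = -18250 + 17225 = -1025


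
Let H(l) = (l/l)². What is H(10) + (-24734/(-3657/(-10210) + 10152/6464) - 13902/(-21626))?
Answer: -100276540397828/7820426559 ≈ -12822.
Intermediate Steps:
H(l) = 1 (H(l) = 1² = 1)
H(10) + (-24734/(-3657/(-10210) + 10152/6464) - 13902/(-21626)) = 1 + (-24734/(-3657/(-10210) + 10152/6464) - 13902/(-21626)) = 1 + (-24734/(-3657*(-1/10210) + 10152*(1/6464)) - 13902*(-1/21626)) = 1 + (-24734/(3657/10210 + 1269/808) + 6951/10813) = 1 + (-24734/7955673/4124840 + 6951/10813) = 1 + (-24734*4124840/7955673 + 6951/10813) = 1 + (-102023792560/7955673 + 6951/10813) = 1 - 100284360824387/7820426559 = -100276540397828/7820426559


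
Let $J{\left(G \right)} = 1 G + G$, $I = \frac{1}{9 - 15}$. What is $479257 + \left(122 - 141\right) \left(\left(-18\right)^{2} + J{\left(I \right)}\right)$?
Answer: $\frac{1419322}{3} \approx 4.7311 \cdot 10^{5}$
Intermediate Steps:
$I = - \frac{1}{6}$ ($I = \frac{1}{-6} = - \frac{1}{6} \approx -0.16667$)
$J{\left(G \right)} = 2 G$ ($J{\left(G \right)} = G + G = 2 G$)
$479257 + \left(122 - 141\right) \left(\left(-18\right)^{2} + J{\left(I \right)}\right) = 479257 + \left(122 - 141\right) \left(\left(-18\right)^{2} + 2 \left(- \frac{1}{6}\right)\right) = 479257 + \left(122 - 141\right) \left(324 - \frac{1}{3}\right) = 479257 - \frac{18449}{3} = \frac{1419322}{3}$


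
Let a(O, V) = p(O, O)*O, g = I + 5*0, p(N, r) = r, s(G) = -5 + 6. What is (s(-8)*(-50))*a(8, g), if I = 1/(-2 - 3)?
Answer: -3200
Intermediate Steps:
s(G) = 1
I = -⅕ (I = 1/(-5) = -⅕ ≈ -0.20000)
g = -⅕ (g = -⅕ + 5*0 = -⅕ + 0 = -⅕ ≈ -0.20000)
a(O, V) = O² (a(O, V) = O*O = O²)
(s(-8)*(-50))*a(8, g) = (1*(-50))*8² = -50*64 = -3200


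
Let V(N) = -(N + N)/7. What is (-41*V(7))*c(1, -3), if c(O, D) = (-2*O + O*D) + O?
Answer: -328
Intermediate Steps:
c(O, D) = -O + D*O (c(O, D) = (-2*O + D*O) + O = -O + D*O)
V(N) = -2*N/7
(-41*V(7))*c(1, -3) = (-(-82)*7/7)*(1*(-1 - 3)) = (-41*(-2))*(1*(-4)) = 82*(-4) = -328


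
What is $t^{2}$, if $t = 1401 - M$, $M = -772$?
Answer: $4721929$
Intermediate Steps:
$t = 2173$ ($t = 1401 - -772 = 1401 + 772 = 2173$)
$t^{2} = 2173^{2} = 4721929$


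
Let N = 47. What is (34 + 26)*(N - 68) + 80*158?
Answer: 11380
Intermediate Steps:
(34 + 26)*(N - 68) + 80*158 = (34 + 26)*(47 - 68) + 80*158 = 60*(-21) + 12640 = -1260 + 12640 = 11380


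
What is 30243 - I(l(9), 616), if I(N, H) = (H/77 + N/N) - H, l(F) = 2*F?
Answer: 30850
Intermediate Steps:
I(N, H) = 1 - 76*H/77 (I(N, H) = (H*(1/77) + 1) - H = (H/77 + 1) - H = (1 + H/77) - H = 1 - 76*H/77)
30243 - I(l(9), 616) = 30243 - (1 - 76/77*616) = 30243 - (1 - 608) = 30243 - 1*(-607) = 30243 + 607 = 30850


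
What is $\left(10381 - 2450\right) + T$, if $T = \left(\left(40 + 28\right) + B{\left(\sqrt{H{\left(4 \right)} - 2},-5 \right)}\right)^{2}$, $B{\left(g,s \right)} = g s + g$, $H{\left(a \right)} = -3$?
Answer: $12475 - 544 i \sqrt{5} \approx 12475.0 - 1216.4 i$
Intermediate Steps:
$B{\left(g,s \right)} = g + g s$
$T = \left(68 - 4 i \sqrt{5}\right)^{2}$ ($T = \left(\left(40 + 28\right) + \sqrt{-3 - 2} \left(1 - 5\right)\right)^{2} = \left(68 + \sqrt{-5} \left(-4\right)\right)^{2} = \left(68 + i \sqrt{5} \left(-4\right)\right)^{2} = \left(68 - 4 i \sqrt{5}\right)^{2} \approx 4544.0 - 1216.4 i$)
$\left(10381 - 2450\right) + T = \left(10381 - 2450\right) + \left(4544 - 544 i \sqrt{5}\right) = 7931 + \left(4544 - 544 i \sqrt{5}\right) = 12475 - 544 i \sqrt{5}$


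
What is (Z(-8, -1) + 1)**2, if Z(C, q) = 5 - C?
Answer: 196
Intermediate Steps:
(Z(-8, -1) + 1)**2 = ((5 - 1*(-8)) + 1)**2 = ((5 + 8) + 1)**2 = (13 + 1)**2 = 14**2 = 196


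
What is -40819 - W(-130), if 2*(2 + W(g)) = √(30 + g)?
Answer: -40817 - 5*I ≈ -40817.0 - 5.0*I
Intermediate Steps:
W(g) = -2 + √(30 + g)/2
-40819 - W(-130) = -40819 - (-2 + √(30 - 130)/2) = -40819 - (-2 + √(-100)/2) = -40819 - (-2 + (10*I)/2) = -40819 - (-2 + 5*I) = -40819 + (2 - 5*I) = -40817 - 5*I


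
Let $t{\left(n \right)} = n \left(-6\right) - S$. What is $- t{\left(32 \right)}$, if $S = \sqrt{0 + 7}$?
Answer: $192 + \sqrt{7} \approx 194.65$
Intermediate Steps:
$S = \sqrt{7} \approx 2.6458$
$t{\left(n \right)} = - \sqrt{7} - 6 n$ ($t{\left(n \right)} = n \left(-6\right) - \sqrt{7} = - 6 n - \sqrt{7} = - \sqrt{7} - 6 n$)
$- t{\left(32 \right)} = - (- \sqrt{7} - 192) = - (-192 - \sqrt{7}) = 192 + \sqrt{7}$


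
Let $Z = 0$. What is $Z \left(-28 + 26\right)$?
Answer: $0$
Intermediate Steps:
$Z \left(-28 + 26\right) = 0 \left(-28 + 26\right) = 0 \left(-2\right) = 0$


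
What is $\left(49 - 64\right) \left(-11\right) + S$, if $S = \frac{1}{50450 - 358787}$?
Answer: $\frac{50875604}{308337} \approx 165.0$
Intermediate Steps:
$S = - \frac{1}{308337}$ ($S = \frac{1}{-308337} = - \frac{1}{308337} \approx -3.2432 \cdot 10^{-6}$)
$\left(49 - 64\right) \left(-11\right) + S = \left(49 - 64\right) \left(-11\right) - \frac{1}{308337} = \left(-15\right) \left(-11\right) - \frac{1}{308337} = 165 - \frac{1}{308337} = \frac{50875604}{308337}$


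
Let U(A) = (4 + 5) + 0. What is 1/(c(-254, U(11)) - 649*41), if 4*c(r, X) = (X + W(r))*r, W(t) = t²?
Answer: -2/8247893 ≈ -2.4249e-7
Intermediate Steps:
U(A) = 9 (U(A) = 9 + 0 = 9)
c(r, X) = r*(X + r²)/4 (c(r, X) = ((X + r²)*r)/4 = (r*(X + r²))/4 = r*(X + r²)/4)
1/(c(-254, U(11)) - 649*41) = 1/((¼)*(-254)*(9 + (-254)²) - 649*41) = 1/((¼)*(-254)*(9 + 64516) - 26609) = 1/((¼)*(-254)*64525 - 26609) = 1/(-8194675/2 - 26609) = 1/(-8247893/2) = -2/8247893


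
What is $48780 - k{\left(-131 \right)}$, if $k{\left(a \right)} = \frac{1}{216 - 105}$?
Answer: $\frac{5414579}{111} \approx 48780.0$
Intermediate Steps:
$k{\left(a \right)} = \frac{1}{111}$
$48780 - k{\left(-131 \right)} = 48780 - \frac{1}{111} = \frac{5414579}{111}$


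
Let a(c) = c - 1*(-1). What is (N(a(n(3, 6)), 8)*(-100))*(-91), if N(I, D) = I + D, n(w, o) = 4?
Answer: 118300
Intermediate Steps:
a(c) = 1 + c (a(c) = c + 1 = 1 + c)
N(I, D) = D + I
(N(a(n(3, 6)), 8)*(-100))*(-91) = ((8 + (1 + 4))*(-100))*(-91) = ((8 + 5)*(-100))*(-91) = (13*(-100))*(-91) = -1300*(-91) = 118300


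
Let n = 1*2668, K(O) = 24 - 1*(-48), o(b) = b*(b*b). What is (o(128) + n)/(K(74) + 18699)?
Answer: 699940/6257 ≈ 111.87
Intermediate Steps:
o(b) = b**3 (o(b) = b*b**2 = b**3)
K(O) = 72 (K(O) = 24 + 48 = 72)
n = 2668
(o(128) + n)/(K(74) + 18699) = (128**3 + 2668)/(72 + 18699) = (2097152 + 2668)/18771 = 2099820*(1/18771) = 699940/6257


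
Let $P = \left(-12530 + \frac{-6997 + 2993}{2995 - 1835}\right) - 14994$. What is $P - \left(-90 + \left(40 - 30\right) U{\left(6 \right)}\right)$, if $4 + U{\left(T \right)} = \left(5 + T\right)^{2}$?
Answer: $- \frac{8296161}{290} \approx -28607.0$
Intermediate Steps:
$U{\left(T \right)} = -4 + \left(5 + T\right)^{2}$
$P = - \frac{7982961}{290}$ ($P = \left(-12530 - \frac{4004}{1160}\right) - 14994 = \left(-12530 - \frac{1001}{290}\right) - 14994 = - \frac{3634701}{290} - 14994 = - \frac{7982961}{290} \approx -27527.0$)
$P - \left(-90 + \left(40 - 30\right) U{\left(6 \right)}\right) = - \frac{7982961}{290} - \left(-90 + \left(40 - 30\right) \left(-4 + \left(5 + 6\right)^{2}\right)\right) = - \frac{7982961}{290} - \left(-90 + \left(40 - 30\right) \left(-4 + 11^{2}\right)\right) = - \frac{7982961}{290} - \left(-90 + 10 \left(-4 + 121\right)\right) = - \frac{7982961}{290} - \left(-90 + 10 \cdot 117\right) = - \frac{7982961}{290} - \left(-90 + 1170\right) = - \frac{7982961}{290} - 1080 = - \frac{8296161}{290}$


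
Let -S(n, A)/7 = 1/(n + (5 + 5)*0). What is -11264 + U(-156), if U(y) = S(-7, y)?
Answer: -11263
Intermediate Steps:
S(n, A) = -7/n (S(n, A) = -7/(n + (5 + 5)*0) = -7/(n + 10*0) = -7/(n + 0) = -7/n)
U(y) = 1 (U(y) = -7/(-7) = -7*(-1/7) = 1)
-11264 + U(-156) = -11264 + 1 = -11263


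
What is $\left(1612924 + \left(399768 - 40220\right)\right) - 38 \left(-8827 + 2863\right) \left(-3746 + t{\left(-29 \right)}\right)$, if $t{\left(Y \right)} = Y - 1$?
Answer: $-853789960$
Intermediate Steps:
$t{\left(Y \right)} = -1 + Y$ ($t{\left(Y \right)} = Y - 1 = -1 + Y$)
$\left(1612924 + \left(399768 - 40220\right)\right) - 38 \left(-8827 + 2863\right) \left(-3746 + t{\left(-29 \right)}\right) = \left(1612924 + \left(399768 - 40220\right)\right) - 38 \left(-8827 + 2863\right) \left(-3746 - 30\right) = \left(1612924 + 359548\right) - 38 \left(- 5964 \left(-3746 - 30\right)\right) = 1972472 - 38 \left(\left(-5964\right) \left(-3776\right)\right) = 1972472 - 855762432 = -853789960$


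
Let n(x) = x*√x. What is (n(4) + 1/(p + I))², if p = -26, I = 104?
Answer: 390625/6084 ≈ 64.205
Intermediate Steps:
n(x) = x^(3/2)
(n(4) + 1/(p + I))² = (4^(3/2) + 1/(-26 + 104))² = (8 + 1/78)² = (625/78)² = 390625/6084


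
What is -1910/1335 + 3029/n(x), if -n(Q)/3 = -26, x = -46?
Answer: 19973/534 ≈ 37.403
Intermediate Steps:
n(Q) = 78 (n(Q) = -3*(-26) = 78)
-1910/1335 + 3029/n(x) = -1910/1335 + 3029/78 = -1910*1/1335 + 3029*(1/78) = -382/267 + 233/6 = 19973/534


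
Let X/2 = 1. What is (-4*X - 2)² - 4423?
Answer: -4323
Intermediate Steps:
X = 2 (X = 2*1 = 2)
(-4*X - 2)² - 4423 = (-4*2 - 2)² - 4423 = (-8 - 2)² - 4423 = (-10)² - 4423 = 100 - 4423 = -4323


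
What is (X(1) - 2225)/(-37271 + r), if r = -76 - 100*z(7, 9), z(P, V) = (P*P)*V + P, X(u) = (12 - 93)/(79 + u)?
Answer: 178081/6571760 ≈ 0.027098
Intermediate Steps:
X(u) = -81/(79 + u)
z(P, V) = P + V*P**2 (z(P, V) = P**2*V + P = V*P**2 + P = P + V*P**2)
r = -44876 (r = -76 - 700*(1 + 7*9) = -76 - 700*(1 + 63) = -76 - 700*64 = -76 - 100*448 = -76 - 44800 = -44876)
(X(1) - 2225)/(-37271 + r) = (-81/(79 + 1) - 2225)/(-37271 - 44876) = (-81/80 - 2225)/(-82147) = (-81*1/80 - 2225)*(-1/82147) = (-81/80 - 2225)*(-1/82147) = -178081/80*(-1/82147) = 178081/6571760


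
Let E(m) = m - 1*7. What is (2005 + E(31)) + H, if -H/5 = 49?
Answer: 1784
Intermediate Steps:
H = -245 (H = -5*49 = -245)
E(m) = -7 + m (E(m) = m - 7 = -7 + m)
(2005 + E(31)) + H = (2005 + (-7 + 31)) - 245 = (2005 + 24) - 245 = 2029 - 245 = 1784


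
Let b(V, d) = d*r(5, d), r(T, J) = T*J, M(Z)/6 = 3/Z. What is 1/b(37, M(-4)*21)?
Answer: 4/178605 ≈ 2.2396e-5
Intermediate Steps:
M(Z) = 18/Z (M(Z) = 6*(3/Z) = 18/Z)
r(T, J) = J*T
b(V, d) = 5*d**2 (b(V, d) = d*(d*5) = d*(5*d) = 5*d**2)
1/b(37, M(-4)*21) = 1/(5*((18/(-4))*21)**2) = 1/(5*((18*(-1/4))*21)**2) = 1/(5*(-9/2*21)**2) = 1/(5*(-189/2)**2) = 1/(5*(35721/4)) = 1/(178605/4) = 4/178605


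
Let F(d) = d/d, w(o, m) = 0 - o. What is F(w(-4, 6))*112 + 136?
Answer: 248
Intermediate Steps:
w(o, m) = -o
F(d) = 1
F(w(-4, 6))*112 + 136 = 1*112 + 136 = 112 + 136 = 248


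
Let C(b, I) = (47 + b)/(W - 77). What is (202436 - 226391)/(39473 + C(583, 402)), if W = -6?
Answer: -1988265/3275629 ≈ -0.60699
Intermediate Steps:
C(b, I) = -47/83 - b/83 (C(b, I) = (47 + b)/(-6 - 77) = (47 + b)/(-83) = (47 + b)*(-1/83) = -47/83 - b/83)
(202436 - 226391)/(39473 + C(583, 402)) = (202436 - 226391)/(39473 + (-47/83 - 1/83*583)) = -23955/(39473 + (-47/83 - 583/83)) = -23955/(39473 - 630/83) = -23955/3275629/83 = -23955*83/3275629 = -1988265/3275629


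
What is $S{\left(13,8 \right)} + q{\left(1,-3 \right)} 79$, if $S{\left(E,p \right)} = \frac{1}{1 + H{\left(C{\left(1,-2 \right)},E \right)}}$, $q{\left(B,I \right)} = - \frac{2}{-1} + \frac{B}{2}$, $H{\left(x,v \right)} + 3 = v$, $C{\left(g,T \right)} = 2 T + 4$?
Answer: $\frac{4347}{22} \approx 197.59$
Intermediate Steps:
$C{\left(g,T \right)} = 4 + 2 T$
$H{\left(x,v \right)} = -3 + v$
$q{\left(B,I \right)} = 2 + \frac{B}{2}$ ($q{\left(B,I \right)} = \left(-2\right) \left(-1\right) + B \frac{1}{2} = 2 + \frac{B}{2}$)
$S{\left(E,p \right)} = \frac{1}{-2 + E}$ ($S{\left(E,p \right)} = \frac{1}{1 + \left(-3 + E\right)} = \frac{1}{-2 + E}$)
$S{\left(13,8 \right)} + q{\left(1,-3 \right)} 79 = \frac{1}{-2 + 13} + \left(2 + \frac{1}{2} \cdot 1\right) 79 = \frac{1}{11} + \left(2 + \frac{1}{2}\right) 79 = \frac{1}{11} + \frac{5}{2} \cdot 79 = \frac{1}{11} + \frac{395}{2} = \frac{4347}{22}$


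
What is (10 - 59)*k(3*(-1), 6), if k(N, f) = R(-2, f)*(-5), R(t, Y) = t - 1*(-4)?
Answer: 490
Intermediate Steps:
R(t, Y) = 4 + t (R(t, Y) = t + 4 = 4 + t)
k(N, f) = -10 (k(N, f) = (4 - 2)*(-5) = 2*(-5) = -10)
(10 - 59)*k(3*(-1), 6) = (10 - 59)*(-10) = -49*(-10) = 490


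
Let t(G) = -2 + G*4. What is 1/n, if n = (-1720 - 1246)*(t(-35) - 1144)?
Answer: 1/3814276 ≈ 2.6217e-7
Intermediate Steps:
t(G) = -2 + 4*G
n = 3814276 (n = (-1720 - 1246)*((-2 + 4*(-35)) - 1144) = -2966*((-2 - 140) - 1144) = -2966*(-142 - 1144) = -2966*(-1286) = 3814276)
1/n = 1/3814276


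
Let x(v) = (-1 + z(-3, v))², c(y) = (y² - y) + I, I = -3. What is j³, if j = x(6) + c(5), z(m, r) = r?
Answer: 74088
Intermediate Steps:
c(y) = -3 + y² - y (c(y) = (y² - y) - 3 = -3 + y² - y)
x(v) = (-1 + v)²
j = 42 (j = (-1 + 6)² + (-3 + 5² - 1*5) = 5² + (-3 + 25 - 5) = 25 + 17 = 42)
j³ = 42³ = 74088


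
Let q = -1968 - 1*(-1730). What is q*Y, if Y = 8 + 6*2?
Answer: -4760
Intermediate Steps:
Y = 20 (Y = 8 + 12 = 20)
q = -238 (q = -1968 + 1730 = -238)
q*Y = -238*20 = -4760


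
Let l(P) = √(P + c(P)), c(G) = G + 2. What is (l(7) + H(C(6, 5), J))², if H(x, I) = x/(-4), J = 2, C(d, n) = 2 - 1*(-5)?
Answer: 81/16 ≈ 5.0625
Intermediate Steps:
C(d, n) = 7 (C(d, n) = 2 + 5 = 7)
c(G) = 2 + G
H(x, I) = -x/4 (H(x, I) = x*(-¼) = -x/4)
l(P) = √(2 + 2*P) (l(P) = √(P + (2 + P)) = √(2 + 2*P))
(l(7) + H(C(6, 5), J))² = (√(2 + 2*7) - ¼*7)² = (√(2 + 14) - 7/4)² = (√16 - 7/4)² = (4 - 7/4)² = (9/4)² = 81/16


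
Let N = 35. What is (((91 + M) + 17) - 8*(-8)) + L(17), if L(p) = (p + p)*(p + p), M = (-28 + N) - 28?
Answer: 1307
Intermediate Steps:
M = -21 (M = (-28 + 35) - 28 = 7 - 28 = -21)
L(p) = 4*p**2 (L(p) = (2*p)*(2*p) = 4*p**2)
(((91 + M) + 17) - 8*(-8)) + L(17) = (((91 - 21) + 17) - 8*(-8)) + 4*17**2 = ((70 + 17) + 64) + 4*289 = (87 + 64) + 1156 = 151 + 1156 = 1307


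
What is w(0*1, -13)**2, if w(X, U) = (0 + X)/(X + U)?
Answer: 0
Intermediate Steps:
w(X, U) = X/(U + X)
w(0*1, -13)**2 = ((0*1)/(-13 + 0*1))**2 = (0/(-13 + 0))**2 = (0/(-13))**2 = (0*(-1/13))**2 = 0**2 = 0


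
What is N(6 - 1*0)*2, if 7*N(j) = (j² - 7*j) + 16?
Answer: 20/7 ≈ 2.8571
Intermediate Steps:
N(j) = 16/7 - j + j²/7 (N(j) = ((j² - 7*j) + 16)/7 = (16 + j² - 7*j)/7 = 16/7 - j + j²/7)
N(6 - 1*0)*2 = (16/7 - (6 - 1*0) + (6 - 1*0)²/7)*2 = (16/7 - (6 + 0) + (6 + 0)²/7)*2 = (16/7 - 1*6 + (⅐)*6²)*2 = (16/7 - 6 + (⅐)*36)*2 = (16/7 - 6 + 36/7)*2 = (10/7)*2 = 20/7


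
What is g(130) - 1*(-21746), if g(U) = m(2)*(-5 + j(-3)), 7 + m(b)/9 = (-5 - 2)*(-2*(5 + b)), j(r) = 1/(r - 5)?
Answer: 140389/8 ≈ 17549.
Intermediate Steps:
j(r) = 1/(-5 + r)
m(b) = 567 + 126*b (m(b) = -63 + 9*((-5 - 2)*(-2*(5 + b))) = -63 + 9*(-7*(-10 - 2*b)) = -63 + 9*(70 + 14*b) = -63 + (630 + 126*b) = 567 + 126*b)
g(U) = -33579/8 (g(U) = (567 + 126*2)*(-5 + 1/(-5 - 3)) = (567 + 252)*(-5 + 1/(-8)) = 819*(-5 - ⅛) = 819*(-41/8) = -33579/8)
g(130) - 1*(-21746) = -33579/8 - 1*(-21746) = -33579/8 + 21746 = 140389/8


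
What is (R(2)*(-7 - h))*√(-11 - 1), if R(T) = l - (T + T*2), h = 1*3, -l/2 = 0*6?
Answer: 120*I*√3 ≈ 207.85*I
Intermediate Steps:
l = 0 (l = -0*6 = -2*0 = 0)
h = 3
R(T) = -3*T (R(T) = 0 - (T + T*2) = 0 - (T + 2*T) = 0 - 3*T = -3*T)
(R(2)*(-7 - h))*√(-11 - 1) = ((-3*2)*(-7 - 1*3))*√(-11 - 1) = (-6*(-7 - 3))*√(-12) = (-6*(-10))*(2*I*√3) = 60*(2*I*√3) = 120*I*√3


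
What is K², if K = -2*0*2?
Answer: 0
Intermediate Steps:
K = 0 (K = 0*2 = 0)
K² = 0² = 0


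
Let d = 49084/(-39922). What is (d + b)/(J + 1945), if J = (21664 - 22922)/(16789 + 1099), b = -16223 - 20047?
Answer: -6475545547328/347230597411 ≈ -18.649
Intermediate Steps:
b = -36270
J = -629/8944 (J = -1258/17888 = -1258*1/17888 = -629/8944 ≈ -0.070326)
d = -24542/19961 (d = 49084*(-1/39922) = -24542/19961 ≈ -1.2295)
(d + b)/(J + 1945) = (-24542/19961 - 36270)/(-629/8944 + 1945) = -724010012/(19961*17395451/8944) = -724010012/19961*8944/17395451 = -6475545547328/347230597411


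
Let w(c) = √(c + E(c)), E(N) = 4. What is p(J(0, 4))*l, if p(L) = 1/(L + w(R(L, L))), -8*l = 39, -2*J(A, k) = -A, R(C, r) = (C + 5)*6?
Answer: -39*√34/272 ≈ -0.83606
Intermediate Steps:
R(C, r) = 30 + 6*C (R(C, r) = (5 + C)*6 = 30 + 6*C)
J(A, k) = A/2 (J(A, k) = -(-1)*A/2 = A/2)
w(c) = √(4 + c) (w(c) = √(c + 4) = √(4 + c))
l = -39/8 (l = -⅛*39 = -39/8 ≈ -4.8750)
p(L) = 1/(L + √(34 + 6*L)) (p(L) = 1/(L + √(4 + (30 + 6*L))) = 1/(L + √(34 + 6*L)))
p(J(0, 4))*l = -39/8/((½)*0 + √2*√(17 + 3*((½)*0))) = -39/8/(0 + √2*√(17 + 3*0)) = -39/8/(0 + √2*√(17 + 0)) = -39/8/(0 + √2*√17) = -39/8/(0 + √34) = -39/8/√34 = (√34/34)*(-39/8) = -39*√34/272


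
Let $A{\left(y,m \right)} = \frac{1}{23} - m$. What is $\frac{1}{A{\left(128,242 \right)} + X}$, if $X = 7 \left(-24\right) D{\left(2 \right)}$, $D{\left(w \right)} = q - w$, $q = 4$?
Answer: $- \frac{23}{13293} \approx -0.0017302$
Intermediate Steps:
$A{\left(y,m \right)} = \frac{1}{23} - m$
$D{\left(w \right)} = 4 - w$
$X = -336$ ($X = 7 \left(-24\right) \left(4 - 2\right) = - 168 \left(4 - 2\right) = \left(-168\right) 2 = -336$)
$\frac{1}{A{\left(128,242 \right)} + X} = \frac{1}{\left(\frac{1}{23} - 242\right) - 336} = \frac{1}{- \frac{5565}{23} - 336} = \frac{1}{- \frac{13293}{23}} = - \frac{23}{13293}$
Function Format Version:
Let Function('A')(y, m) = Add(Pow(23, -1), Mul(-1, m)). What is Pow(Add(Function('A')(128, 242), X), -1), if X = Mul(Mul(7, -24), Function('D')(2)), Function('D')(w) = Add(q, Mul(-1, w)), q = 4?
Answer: Rational(-23, 13293) ≈ -0.0017302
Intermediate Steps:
Function('A')(y, m) = Add(Rational(1, 23), Mul(-1, m))
Function('D')(w) = Add(4, Mul(-1, w))
X = -336 (X = Mul(Mul(7, -24), Add(4, Mul(-1, 2))) = Mul(-168, Add(4, -2)) = Mul(-168, 2) = -336)
Pow(Add(Function('A')(128, 242), X), -1) = Pow(Add(Add(Rational(1, 23), Mul(-1, 242)), -336), -1) = Pow(Add(Add(Rational(1, 23), -242), -336), -1) = Pow(Add(Rational(-5565, 23), -336), -1) = Pow(Rational(-13293, 23), -1) = Rational(-23, 13293)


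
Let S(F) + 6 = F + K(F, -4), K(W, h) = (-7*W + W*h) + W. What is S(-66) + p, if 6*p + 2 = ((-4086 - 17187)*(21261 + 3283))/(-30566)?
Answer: 157475057/45849 ≈ 3434.6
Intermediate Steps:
K(W, h) = -6*W + W*h
S(F) = -6 - 9*F (S(F) = -6 + (F + F*(-6 - 4)) = -6 + (F + F*(-10)) = -6 + (F - 10*F) = -6 - 9*F)
p = 130515845/45849 (p = -⅓ + (((-4086 - 17187)*(21261 + 3283))/(-30566))/6 = -⅓ + (-21273*24544*(-1/30566))/6 = -⅓ + (-522124512*(-1/30566))/6 = -⅓ + (⅙)*(261062256/15283) = -⅓ + 43510376/15283 = 130515845/45849 ≈ 2846.6)
S(-66) + p = (-6 - 9*(-66)) + 130515845/45849 = (-6 + 594) + 130515845/45849 = 588 + 130515845/45849 = 157475057/45849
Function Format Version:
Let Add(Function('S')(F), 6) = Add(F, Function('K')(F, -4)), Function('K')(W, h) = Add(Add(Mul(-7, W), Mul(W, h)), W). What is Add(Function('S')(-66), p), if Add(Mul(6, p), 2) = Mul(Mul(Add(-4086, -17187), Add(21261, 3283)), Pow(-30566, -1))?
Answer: Rational(157475057, 45849) ≈ 3434.6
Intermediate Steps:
Function('K')(W, h) = Add(Mul(-6, W), Mul(W, h))
Function('S')(F) = Add(-6, Mul(-9, F)) (Function('S')(F) = Add(-6, Add(F, Mul(F, Add(-6, -4)))) = Add(-6, Add(F, Mul(F, -10))) = Add(-6, Add(F, Mul(-10, F))) = Add(-6, Mul(-9, F)))
p = Rational(130515845, 45849) (p = Add(Rational(-1, 3), Mul(Rational(1, 6), Mul(Mul(Add(-4086, -17187), Add(21261, 3283)), Pow(-30566, -1)))) = Add(Rational(-1, 3), Mul(Rational(1, 6), Mul(Mul(-21273, 24544), Rational(-1, 30566)))) = Add(Rational(-1, 3), Mul(Rational(1, 6), Mul(-522124512, Rational(-1, 30566)))) = Add(Rational(-1, 3), Mul(Rational(1, 6), Rational(261062256, 15283))) = Add(Rational(-1, 3), Rational(43510376, 15283)) = Rational(130515845, 45849) ≈ 2846.6)
Add(Function('S')(-66), p) = Add(Add(-6, Mul(-9, -66)), Rational(130515845, 45849)) = Add(Add(-6, 594), Rational(130515845, 45849)) = Add(588, Rational(130515845, 45849)) = Rational(157475057, 45849)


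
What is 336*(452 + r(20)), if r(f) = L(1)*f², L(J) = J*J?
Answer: 286272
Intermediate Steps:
L(J) = J²
r(f) = f² (r(f) = 1²*f² = 1*f² = f²)
336*(452 + r(20)) = 336*(452 + 20²) = 336*(452 + 400) = 336*852 = 286272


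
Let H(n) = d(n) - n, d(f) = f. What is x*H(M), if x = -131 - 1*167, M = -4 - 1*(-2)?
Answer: 0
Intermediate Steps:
M = -2 (M = -4 + 2 = -2)
x = -298 (x = -131 - 167 = -298)
H(n) = 0 (H(n) = n - n = 0)
x*H(M) = -298*0 = 0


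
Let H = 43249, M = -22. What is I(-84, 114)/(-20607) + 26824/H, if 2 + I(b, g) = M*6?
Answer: 558557534/891232143 ≈ 0.62673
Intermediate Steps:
I(b, g) = -134 (I(b, g) = -2 - 22*6 = -2 - 132 = -134)
I(-84, 114)/(-20607) + 26824/H = -134/(-20607) + 26824/43249 = -134*(-1/20607) + 26824*(1/43249) = 134/20607 + 26824/43249 = 558557534/891232143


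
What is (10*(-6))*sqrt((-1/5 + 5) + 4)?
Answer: -24*sqrt(55) ≈ -177.99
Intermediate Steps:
(10*(-6))*sqrt((-1/5 + 5) + 4) = -60*sqrt((-1*1/5 + 5) + 4) = -60*sqrt((-1/5 + 5) + 4) = -60*sqrt(24/5 + 4) = -24*sqrt(55)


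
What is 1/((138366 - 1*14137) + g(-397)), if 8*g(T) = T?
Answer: 8/993435 ≈ 8.0529e-6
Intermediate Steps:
g(T) = T/8
1/((138366 - 1*14137) + g(-397)) = 1/((138366 - 1*14137) + (⅛)*(-397)) = 1/((138366 - 14137) - 397/8) = 1/(124229 - 397/8) = 1/(993435/8) = 8/993435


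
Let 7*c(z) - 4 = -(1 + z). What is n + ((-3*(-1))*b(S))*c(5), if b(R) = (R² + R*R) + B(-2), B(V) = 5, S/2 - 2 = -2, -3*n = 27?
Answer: -93/7 ≈ -13.286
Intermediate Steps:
n = -9 (n = -⅓*27 = -9)
S = 0 (S = 4 + 2*(-2) = 4 - 4 = 0)
b(R) = 5 + 2*R² (b(R) = (R² + R*R) + 5 = (R² + R²) + 5 = 2*R² + 5 = 5 + 2*R²)
c(z) = 3/7 - z/7 (c(z) = 4/7 + (-(1 + z))/7 = 4/7 + (-1 - z)/7 = 4/7 + (-⅐ - z/7) = 3/7 - z/7)
n + ((-3*(-1))*b(S))*c(5) = -9 + ((-3*(-1))*(5 + 2*0²))*(3/7 - ⅐*5) = -9 + (3*(5 + 2*0))*(3/7 - 5/7) = -9 + (3*(5 + 0))*(-2/7) = -9 + (3*5)*(-2/7) = -9 + 15*(-2/7) = -9 - 30/7 = -93/7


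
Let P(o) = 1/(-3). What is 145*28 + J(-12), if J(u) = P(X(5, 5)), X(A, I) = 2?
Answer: 12179/3 ≈ 4059.7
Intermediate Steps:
P(o) = -1/3
J(u) = -1/3
145*28 + J(-12) = 145*28 - 1/3 = 4060 - 1/3 = 12179/3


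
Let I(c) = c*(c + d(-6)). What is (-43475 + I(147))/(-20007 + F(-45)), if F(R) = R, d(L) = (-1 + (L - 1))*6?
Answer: 14461/10026 ≈ 1.4424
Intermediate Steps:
d(L) = -12 + 6*L (d(L) = (-1 + (-1 + L))*6 = (-2 + L)*6 = -12 + 6*L)
I(c) = c*(-48 + c) (I(c) = c*(c + (-12 + 6*(-6))) = c*(c + (-12 - 36)) = c*(c - 48) = c*(-48 + c))
(-43475 + I(147))/(-20007 + F(-45)) = (-43475 + 147*(-48 + 147))/(-20007 - 45) = (-43475 + 147*99)/(-20052) = (-43475 + 14553)*(-1/20052) = -28922*(-1/20052) = 14461/10026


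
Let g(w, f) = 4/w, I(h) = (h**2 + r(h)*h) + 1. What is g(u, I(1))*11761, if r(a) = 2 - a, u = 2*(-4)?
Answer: -11761/2 ≈ -5880.5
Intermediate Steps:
u = -8
I(h) = 1 + h**2 + h*(2 - h) (I(h) = (h**2 + (2 - h)*h) + 1 = (h**2 + h*(2 - h)) + 1 = 1 + h**2 + h*(2 - h))
g(u, I(1))*11761 = (4/(-8))*11761 = (4*(-1/8))*11761 = -1/2*11761 = -11761/2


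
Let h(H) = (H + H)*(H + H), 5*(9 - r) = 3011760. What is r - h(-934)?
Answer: -4091767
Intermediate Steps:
r = -602343 (r = 9 - ⅕*3011760 = 9 - 602352 = -602343)
h(H) = 4*H² (h(H) = (2*H)*(2*H) = 4*H²)
r - h(-934) = -602343 - 4*(-934)² = -602343 - 4*872356 = -602343 - 1*3489424 = -602343 - 3489424 = -4091767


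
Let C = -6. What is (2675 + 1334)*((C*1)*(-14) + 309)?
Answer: 1575537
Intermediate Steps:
(2675 + 1334)*((C*1)*(-14) + 309) = (2675 + 1334)*(-6*1*(-14) + 309) = 4009*(-6*(-14) + 309) = 4009*(84 + 309) = 4009*393 = 1575537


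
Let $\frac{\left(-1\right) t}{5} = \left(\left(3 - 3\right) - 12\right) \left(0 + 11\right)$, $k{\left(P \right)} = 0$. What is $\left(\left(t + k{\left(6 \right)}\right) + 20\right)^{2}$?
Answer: $462400$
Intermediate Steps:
$t = 660$ ($t = - 5 \left(\left(3 - 3\right) - 12\right) \left(0 + 11\right) = - 5 \left(0 - 12\right) 11 = - 5 \left(\left(-12\right) 11\right) = \left(-5\right) \left(-132\right) = 660$)
$\left(\left(t + k{\left(6 \right)}\right) + 20\right)^{2} = \left(\left(660 + 0\right) + 20\right)^{2} = \left(660 + 20\right)^{2} = 680^{2} = 462400$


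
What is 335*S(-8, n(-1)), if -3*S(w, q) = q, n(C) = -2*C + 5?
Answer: -2345/3 ≈ -781.67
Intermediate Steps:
n(C) = 5 - 2*C
S(w, q) = -q/3
335*S(-8, n(-1)) = 335*(-(5 - 2*(-1))/3) = 335*(-(5 + 2)/3) = 335*(-⅓*7) = 335*(-7/3) = -2345/3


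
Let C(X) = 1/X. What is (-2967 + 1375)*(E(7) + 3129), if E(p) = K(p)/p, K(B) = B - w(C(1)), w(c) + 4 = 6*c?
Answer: -34877536/7 ≈ -4.9825e+6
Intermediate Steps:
w(c) = -4 + 6*c
K(B) = -2 + B (K(B) = B - (-4 + 6/1) = B - (-4 + 6*1) = B - (-4 + 6) = B - 1*2 = B - 2 = -2 + B)
E(p) = (-2 + p)/p
(-2967 + 1375)*(E(7) + 3129) = (-2967 + 1375)*((-2 + 7)/7 + 3129) = -1592*((⅐)*5 + 3129) = -1592*(5/7 + 3129) = -1592*21908/7 = -34877536/7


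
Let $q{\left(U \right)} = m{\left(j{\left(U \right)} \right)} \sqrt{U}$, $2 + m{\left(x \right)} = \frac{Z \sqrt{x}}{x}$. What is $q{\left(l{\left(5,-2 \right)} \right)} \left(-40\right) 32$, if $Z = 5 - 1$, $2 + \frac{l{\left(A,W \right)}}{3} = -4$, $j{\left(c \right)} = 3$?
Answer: $i \sqrt{2} \left(7680 - 5120 \sqrt{3}\right) \approx - 1680.2 i$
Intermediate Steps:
$l{\left(A,W \right)} = -18$ ($l{\left(A,W \right)} = -6 + 3 \left(-4\right) = -6 - 12 = -18$)
$Z = 4$
$m{\left(x \right)} = -2 + \frac{4}{\sqrt{x}}$ ($m{\left(x \right)} = -2 + \frac{4 \sqrt{x}}{x} = -2 + \frac{4}{\sqrt{x}}$)
$q{\left(U \right)} = \sqrt{U} \left(-2 + \frac{4 \sqrt{3}}{3}\right)$ ($q{\left(U \right)} = \left(-2 + \frac{4}{\sqrt{3}}\right) \sqrt{U} = \left(-2 + 4 \frac{\sqrt{3}}{3}\right) \sqrt{U} = \left(-2 + \frac{4 \sqrt{3}}{3}\right) \sqrt{U} = \sqrt{U} \left(-2 + \frac{4 \sqrt{3}}{3}\right)$)
$q{\left(l{\left(5,-2 \right)} \right)} \left(-40\right) 32 = \sqrt{-18} \left(-2 + \frac{4 \sqrt{3}}{3}\right) \left(-40\right) 32 = 3 i \sqrt{2} \left(-2 + \frac{4 \sqrt{3}}{3}\right) \left(-40\right) 32 = - 120 i \sqrt{2} \left(-2 + \frac{4 \sqrt{3}}{3}\right) 32 = - 3840 i \sqrt{2} \left(-2 + \frac{4 \sqrt{3}}{3}\right)$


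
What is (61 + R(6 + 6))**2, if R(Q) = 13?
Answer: 5476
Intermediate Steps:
(61 + R(6 + 6))**2 = (61 + 13)**2 = 74**2 = 5476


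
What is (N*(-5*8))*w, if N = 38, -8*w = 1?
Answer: 190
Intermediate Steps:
w = -1/8 (w = -1/8*1 = -1/8 ≈ -0.12500)
(N*(-5*8))*w = (38*(-5*8))*(-1/8) = (38*(-40))*(-1/8) = -1520*(-1/8) = 190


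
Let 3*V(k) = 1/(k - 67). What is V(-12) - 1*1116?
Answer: -264493/237 ≈ -1116.0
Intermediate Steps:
V(k) = 1/(3*(-67 + k)) (V(k) = 1/(3*(k - 67)) = 1/(3*(-67 + k)))
V(-12) - 1*1116 = 1/(3*(-67 - 12)) - 1*1116 = (1/3)/(-79) - 1116 = (1/3)*(-1/79) - 1116 = -1/237 - 1116 = -264493/237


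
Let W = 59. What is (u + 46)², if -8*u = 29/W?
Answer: 470152489/222784 ≈ 2110.4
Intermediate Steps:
u = -29/472 (u = -29/(8*59) = -⅛*29/59 = -29/472 ≈ -0.061441)
(u + 46)² = (-29/472 + 46)² = (21683/472)² = 470152489/222784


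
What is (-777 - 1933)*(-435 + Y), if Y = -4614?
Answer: 13682790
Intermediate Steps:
(-777 - 1933)*(-435 + Y) = (-777 - 1933)*(-435 - 4614) = -2710*(-5049) = 13682790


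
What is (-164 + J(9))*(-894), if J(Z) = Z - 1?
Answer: 139464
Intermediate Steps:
J(Z) = -1 + Z
(-164 + J(9))*(-894) = (-164 + (-1 + 9))*(-894) = (-164 + 8)*(-894) = -156*(-894) = 139464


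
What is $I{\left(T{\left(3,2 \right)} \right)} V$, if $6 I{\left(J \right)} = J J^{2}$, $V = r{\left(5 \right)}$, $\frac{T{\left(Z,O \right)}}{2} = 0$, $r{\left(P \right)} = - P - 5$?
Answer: $0$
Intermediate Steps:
$r{\left(P \right)} = -5 - P$
$T{\left(Z,O \right)} = 0$ ($T{\left(Z,O \right)} = 2 \cdot 0 = 0$)
$V = -10$ ($V = -5 - 5 = -10$)
$I{\left(J \right)} = \frac{J^{3}}{6}$ ($I{\left(J \right)} = \frac{J J^{2}}{6} = \frac{J^{3}}{6}$)
$I{\left(T{\left(3,2 \right)} \right)} V = \frac{0^{3}}{6} \left(-10\right) = \frac{1}{6} \cdot 0 \left(-10\right) = 0 \left(-10\right) = 0$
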